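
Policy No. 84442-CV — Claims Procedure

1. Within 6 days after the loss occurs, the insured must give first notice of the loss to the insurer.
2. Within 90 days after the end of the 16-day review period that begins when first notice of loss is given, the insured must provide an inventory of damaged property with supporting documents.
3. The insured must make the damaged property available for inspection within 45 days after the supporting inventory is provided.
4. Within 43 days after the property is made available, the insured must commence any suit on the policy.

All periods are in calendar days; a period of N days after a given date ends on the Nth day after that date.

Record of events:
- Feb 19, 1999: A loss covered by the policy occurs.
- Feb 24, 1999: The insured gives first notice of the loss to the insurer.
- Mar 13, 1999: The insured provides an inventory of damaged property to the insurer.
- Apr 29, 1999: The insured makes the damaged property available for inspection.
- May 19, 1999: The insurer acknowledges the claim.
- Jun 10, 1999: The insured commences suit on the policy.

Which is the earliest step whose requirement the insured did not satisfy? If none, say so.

Step 3

Step 1 — counting 6 days from Feb 19, 1999 (when the loss occurs) gives a deadline of Feb 25, 1999; Feb 24, 1999 is within that limit.
Step 2 — counting 90 days from Mar 12, 1999 (end of the 16-day review period, which began when first notice of loss is given on Feb 24, 1999) gives a deadline of Jun 10, 1999; Mar 13, 1999 is within that limit.
Step 3 — counting 45 days from Mar 13, 1999 (when the supporting inventory is provided) gives a deadline of Apr 27, 1999; not done until Apr 29, 1999, 2 days after the deadline.
Later steps need not be reached.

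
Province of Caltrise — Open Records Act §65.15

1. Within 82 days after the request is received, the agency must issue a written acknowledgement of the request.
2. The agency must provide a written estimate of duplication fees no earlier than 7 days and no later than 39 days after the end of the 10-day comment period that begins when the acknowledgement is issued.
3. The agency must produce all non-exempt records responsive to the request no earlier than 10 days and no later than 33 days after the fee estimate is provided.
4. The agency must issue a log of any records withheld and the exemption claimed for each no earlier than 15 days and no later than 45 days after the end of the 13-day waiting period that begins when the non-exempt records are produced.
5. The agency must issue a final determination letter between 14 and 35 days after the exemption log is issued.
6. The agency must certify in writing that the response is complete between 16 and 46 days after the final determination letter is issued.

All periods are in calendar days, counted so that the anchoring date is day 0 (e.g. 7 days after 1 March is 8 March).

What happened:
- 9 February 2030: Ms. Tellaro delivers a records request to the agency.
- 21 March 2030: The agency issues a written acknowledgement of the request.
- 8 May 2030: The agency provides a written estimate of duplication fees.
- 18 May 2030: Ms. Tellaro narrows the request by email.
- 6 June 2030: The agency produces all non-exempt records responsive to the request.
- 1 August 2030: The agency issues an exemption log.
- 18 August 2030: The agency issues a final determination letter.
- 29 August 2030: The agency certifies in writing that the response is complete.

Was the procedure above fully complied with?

No

(1) due by 9 February 2030 + 82 days = 2 May 2030; done 21 March 2030 — timely.
(2) the permitted window runs from 31 March 2030 + 7 = 7 April 2030 to 31 March 2030 + 39 = 9 May 2030; 8 May 2030 falls inside that range.
(3) the permitted window runs from 8 May 2030 + 10 = 18 May 2030 to 8 May 2030 + 33 = 10 June 2030; done 6 June 2030, which is between those dates.
(4) the permitted window runs from 19 June 2030 + 15 = 4 July 2030 to 19 June 2030 + 45 = 3 August 2030; done 1 August 2030, which is between those dates.
(5) the permitted window runs from 1 August 2030 + 14 = 15 August 2030 to 1 August 2030 + 35 = 5 September 2030; done 18 August 2030, which is between those dates.
(6) the permitted window runs from 18 August 2030 + 16 = 3 September 2030 to 18 August 2030 + 46 = 3 October 2030; done 29 August 2030 — 5 days before the window opened.
No need to go further; step 6 was not satisfied.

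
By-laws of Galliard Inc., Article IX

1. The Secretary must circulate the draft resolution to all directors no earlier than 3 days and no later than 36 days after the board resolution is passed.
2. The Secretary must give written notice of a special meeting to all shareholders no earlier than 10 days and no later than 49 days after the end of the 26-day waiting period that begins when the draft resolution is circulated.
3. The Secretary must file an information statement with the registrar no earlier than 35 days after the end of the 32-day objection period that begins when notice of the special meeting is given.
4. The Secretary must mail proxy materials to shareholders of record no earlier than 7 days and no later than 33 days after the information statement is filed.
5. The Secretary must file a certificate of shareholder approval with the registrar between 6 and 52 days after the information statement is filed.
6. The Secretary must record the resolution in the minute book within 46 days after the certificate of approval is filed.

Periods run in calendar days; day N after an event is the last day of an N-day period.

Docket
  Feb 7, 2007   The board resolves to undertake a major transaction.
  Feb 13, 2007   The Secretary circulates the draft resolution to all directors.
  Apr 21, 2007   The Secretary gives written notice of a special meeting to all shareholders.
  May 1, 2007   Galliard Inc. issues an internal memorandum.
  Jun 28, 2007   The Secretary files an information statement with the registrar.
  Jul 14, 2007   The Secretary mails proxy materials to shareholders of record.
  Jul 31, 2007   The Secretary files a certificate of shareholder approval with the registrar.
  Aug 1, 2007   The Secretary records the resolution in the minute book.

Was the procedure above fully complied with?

Yes

Step 1 — 3 and 36 days from Feb 7, 2007 (when the board resolution is passed) are Feb 10, 2007 and Mar 15, 2007 respectively; Feb 13, 2007 falls inside that range.
Step 2 — 10 and 49 days from Mar 11, 2007 (end of the 26-day waiting period, which began when the draft resolution is circulated on Feb 13, 2007) are Mar 21, 2007 and Apr 29, 2007 respectively; Apr 21, 2007 falls inside that range.
Step 3 — must wait 35 days from May 23, 2007 (end of the 32-day objection period, which began when notice of the special meeting is given on Apr 21, 2007), so not before Jun 27, 2007; done Jun 28, 2007, after the minimum wait.
Step 4 — 7 and 33 days from Jun 28, 2007 (when the information statement is filed) are Jul 5, 2007 and Jul 31, 2007 respectively; Jul 14, 2007 falls inside that range.
Step 5 — 6 and 52 days from Jun 28, 2007 (when the information statement is filed) are Jul 4, 2007 and Aug 19, 2007 respectively; done Jul 31, 2007 — within the window.
Step 6 — counting 46 days from Jul 31, 2007 (when the certificate of approval is filed) gives a deadline of Sep 15, 2007; done Aug 1, 2007 — timely.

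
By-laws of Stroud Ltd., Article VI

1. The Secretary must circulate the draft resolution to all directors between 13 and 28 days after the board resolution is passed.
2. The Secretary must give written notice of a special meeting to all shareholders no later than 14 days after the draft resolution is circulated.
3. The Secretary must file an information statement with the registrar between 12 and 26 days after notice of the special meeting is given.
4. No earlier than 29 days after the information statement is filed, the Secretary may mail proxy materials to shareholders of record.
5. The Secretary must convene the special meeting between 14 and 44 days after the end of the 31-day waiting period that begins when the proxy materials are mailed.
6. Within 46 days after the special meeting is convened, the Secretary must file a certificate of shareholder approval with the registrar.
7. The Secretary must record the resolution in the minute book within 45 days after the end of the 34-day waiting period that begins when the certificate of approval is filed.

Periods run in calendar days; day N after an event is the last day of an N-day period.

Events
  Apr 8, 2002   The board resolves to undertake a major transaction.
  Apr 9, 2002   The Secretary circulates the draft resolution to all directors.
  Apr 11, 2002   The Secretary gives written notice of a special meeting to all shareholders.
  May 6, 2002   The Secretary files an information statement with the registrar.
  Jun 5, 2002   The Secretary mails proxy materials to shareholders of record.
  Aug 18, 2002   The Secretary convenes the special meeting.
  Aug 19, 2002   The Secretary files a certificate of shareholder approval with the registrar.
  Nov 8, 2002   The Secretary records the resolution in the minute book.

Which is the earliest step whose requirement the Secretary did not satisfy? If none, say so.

Step 1 — 13 and 28 days from Apr 8, 2002 (when the board resolution is passed) are Apr 21, 2002 and May 6, 2002 respectively; Apr 9, 2002 is 12 days too early.

Step 1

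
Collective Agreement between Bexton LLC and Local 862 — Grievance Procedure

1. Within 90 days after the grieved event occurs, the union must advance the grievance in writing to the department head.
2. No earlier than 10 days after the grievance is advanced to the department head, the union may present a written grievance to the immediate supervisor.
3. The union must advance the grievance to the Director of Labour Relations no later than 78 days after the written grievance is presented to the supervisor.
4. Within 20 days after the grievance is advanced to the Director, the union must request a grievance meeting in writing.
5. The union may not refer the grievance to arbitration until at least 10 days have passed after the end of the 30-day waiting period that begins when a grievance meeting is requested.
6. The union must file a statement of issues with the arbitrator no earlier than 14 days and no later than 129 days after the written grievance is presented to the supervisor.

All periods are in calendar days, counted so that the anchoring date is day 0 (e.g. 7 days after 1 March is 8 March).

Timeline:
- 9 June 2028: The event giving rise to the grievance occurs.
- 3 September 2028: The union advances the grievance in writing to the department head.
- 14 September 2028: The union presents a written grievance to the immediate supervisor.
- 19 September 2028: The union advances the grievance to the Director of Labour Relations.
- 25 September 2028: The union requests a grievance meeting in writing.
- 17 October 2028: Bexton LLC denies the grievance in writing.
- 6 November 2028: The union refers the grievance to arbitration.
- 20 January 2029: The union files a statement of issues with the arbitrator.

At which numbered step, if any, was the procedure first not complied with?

(1) due by 9 June 2028 + 90 days = 7 September 2028; completed 3 September 2028, before the deadline.
(2) permitted from 3 September 2028 + 10 days = 13 September 2028 onward; done 14 September 2028, after the minimum wait.
(3) due by 14 September 2028 + 78 days = 1 December 2028; completed 19 September 2028, before the deadline.
(4) due by 19 September 2028 + 20 days = 9 October 2028; done 25 September 2028 — timely.
(5) permitted from 25 October 2028 + 10 days = 4 November 2028 onward; done 6 November 2028, after the minimum wait.
(6) the permitted window runs from 14 September 2028 + 14 = 28 September 2028 to 14 September 2028 + 129 = 21 January 2029; 20 January 2029 falls inside that range.

None — every step was satisfied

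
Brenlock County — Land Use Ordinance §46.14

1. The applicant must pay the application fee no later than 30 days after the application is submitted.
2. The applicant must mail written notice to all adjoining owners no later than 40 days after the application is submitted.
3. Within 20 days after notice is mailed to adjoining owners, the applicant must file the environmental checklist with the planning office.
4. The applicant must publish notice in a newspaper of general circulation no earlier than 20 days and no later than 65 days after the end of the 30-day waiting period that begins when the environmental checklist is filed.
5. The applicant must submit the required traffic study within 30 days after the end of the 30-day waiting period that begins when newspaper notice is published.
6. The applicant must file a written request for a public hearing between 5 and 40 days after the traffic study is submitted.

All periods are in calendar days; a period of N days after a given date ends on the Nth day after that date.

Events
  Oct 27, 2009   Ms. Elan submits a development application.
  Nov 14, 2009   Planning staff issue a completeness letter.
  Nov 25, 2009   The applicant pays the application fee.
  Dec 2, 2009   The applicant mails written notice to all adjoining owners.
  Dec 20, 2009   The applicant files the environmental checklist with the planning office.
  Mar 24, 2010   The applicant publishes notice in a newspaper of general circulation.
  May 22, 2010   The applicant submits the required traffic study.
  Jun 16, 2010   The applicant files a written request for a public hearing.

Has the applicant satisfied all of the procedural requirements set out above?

(1) due by Oct 27, 2009 + 30 days = Nov 26, 2009; Nov 25, 2009 is within that limit.
(2) due by Oct 27, 2009 + 40 days = Dec 6, 2009; completed Dec 2, 2009, before the deadline.
(3) due by Dec 2, 2009 + 20 days = Dec 22, 2009; Dec 20, 2009 is within that limit.
(4) the permitted window runs from Jan 19, 2010 + 20 = Feb 8, 2010 to Jan 19, 2010 + 65 = Mar 25, 2010; done Mar 24, 2010, which is between those dates.
(5) due by Apr 23, 2010 + 30 days = May 23, 2010; done May 22, 2010 — timely.
(6) the permitted window runs from May 22, 2010 + 5 = May 27, 2010 to May 22, 2010 + 40 = Jul 1, 2010; done Jun 16, 2010 — within the window.

Yes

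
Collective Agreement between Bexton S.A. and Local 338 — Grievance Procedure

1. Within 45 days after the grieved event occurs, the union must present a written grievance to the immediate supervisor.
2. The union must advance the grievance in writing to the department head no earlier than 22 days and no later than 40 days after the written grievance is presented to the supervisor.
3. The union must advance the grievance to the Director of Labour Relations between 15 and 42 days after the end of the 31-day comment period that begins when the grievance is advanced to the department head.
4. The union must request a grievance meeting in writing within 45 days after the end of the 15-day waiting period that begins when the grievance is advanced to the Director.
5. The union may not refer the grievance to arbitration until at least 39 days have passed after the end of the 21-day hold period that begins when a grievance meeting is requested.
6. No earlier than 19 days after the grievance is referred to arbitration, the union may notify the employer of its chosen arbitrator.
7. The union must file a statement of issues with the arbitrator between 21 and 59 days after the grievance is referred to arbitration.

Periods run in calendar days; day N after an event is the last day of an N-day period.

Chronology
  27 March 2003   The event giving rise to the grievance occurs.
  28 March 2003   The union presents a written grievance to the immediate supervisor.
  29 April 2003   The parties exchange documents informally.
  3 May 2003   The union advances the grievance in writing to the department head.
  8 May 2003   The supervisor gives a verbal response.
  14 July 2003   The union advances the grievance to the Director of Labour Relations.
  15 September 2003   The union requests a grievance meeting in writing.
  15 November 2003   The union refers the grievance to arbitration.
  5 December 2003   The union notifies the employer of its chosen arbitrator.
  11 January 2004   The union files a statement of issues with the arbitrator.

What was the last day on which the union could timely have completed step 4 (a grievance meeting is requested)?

The grievance is advanced to the Director on 14 July 2003; the 15-day waiting period therefore ends 29 July 2003, and step 4 runs from that date. 45 days after 29 July 2003 is 12 September 2003.

12 September 2003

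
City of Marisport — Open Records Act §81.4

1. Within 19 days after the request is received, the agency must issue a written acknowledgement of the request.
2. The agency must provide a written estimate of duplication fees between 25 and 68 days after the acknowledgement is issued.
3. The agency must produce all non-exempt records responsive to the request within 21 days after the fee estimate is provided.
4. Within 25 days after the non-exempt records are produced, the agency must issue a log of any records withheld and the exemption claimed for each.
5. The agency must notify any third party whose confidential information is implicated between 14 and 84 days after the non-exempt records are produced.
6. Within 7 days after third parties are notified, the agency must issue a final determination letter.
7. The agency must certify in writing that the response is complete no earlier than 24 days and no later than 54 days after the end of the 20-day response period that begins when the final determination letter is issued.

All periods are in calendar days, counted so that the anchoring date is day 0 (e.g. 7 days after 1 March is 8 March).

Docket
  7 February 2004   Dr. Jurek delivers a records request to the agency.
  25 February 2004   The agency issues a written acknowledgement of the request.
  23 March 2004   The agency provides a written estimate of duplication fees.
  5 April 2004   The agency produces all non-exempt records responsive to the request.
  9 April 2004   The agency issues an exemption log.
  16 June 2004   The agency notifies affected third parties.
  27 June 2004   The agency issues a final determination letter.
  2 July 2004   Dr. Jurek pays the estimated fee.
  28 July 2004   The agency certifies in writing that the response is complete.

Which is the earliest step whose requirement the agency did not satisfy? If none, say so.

Step 1: 19 days after 7 February 2004 (when the request is received) is 26 February 2004; done 25 February 2004 — timely.
Step 2: the window is 25–68 days after 25 February 2004 (when the acknowledgement is issued), so 21 March 2004 through 3 May 2004; 23 March 2004 falls inside that range.
Step 3: 21 days after 23 March 2004 (when the fee estimate is provided) is 13 April 2004; 5 April 2004 is within that limit.
Step 4: 25 days after 5 April 2004 (when the non-exempt records are produced) is 30 April 2004; 9 April 2004 is within that limit.
Step 5: the window is 14–84 days after 5 April 2004 (when the non-exempt records are produced), so 19 April 2004 through 28 June 2004; done 16 June 2004, which is between those dates.
Step 6: 7 days after 16 June 2004 (when third parties are notified) is 23 June 2004; 27 June 2004 misses that deadline by 4 days.

Step 6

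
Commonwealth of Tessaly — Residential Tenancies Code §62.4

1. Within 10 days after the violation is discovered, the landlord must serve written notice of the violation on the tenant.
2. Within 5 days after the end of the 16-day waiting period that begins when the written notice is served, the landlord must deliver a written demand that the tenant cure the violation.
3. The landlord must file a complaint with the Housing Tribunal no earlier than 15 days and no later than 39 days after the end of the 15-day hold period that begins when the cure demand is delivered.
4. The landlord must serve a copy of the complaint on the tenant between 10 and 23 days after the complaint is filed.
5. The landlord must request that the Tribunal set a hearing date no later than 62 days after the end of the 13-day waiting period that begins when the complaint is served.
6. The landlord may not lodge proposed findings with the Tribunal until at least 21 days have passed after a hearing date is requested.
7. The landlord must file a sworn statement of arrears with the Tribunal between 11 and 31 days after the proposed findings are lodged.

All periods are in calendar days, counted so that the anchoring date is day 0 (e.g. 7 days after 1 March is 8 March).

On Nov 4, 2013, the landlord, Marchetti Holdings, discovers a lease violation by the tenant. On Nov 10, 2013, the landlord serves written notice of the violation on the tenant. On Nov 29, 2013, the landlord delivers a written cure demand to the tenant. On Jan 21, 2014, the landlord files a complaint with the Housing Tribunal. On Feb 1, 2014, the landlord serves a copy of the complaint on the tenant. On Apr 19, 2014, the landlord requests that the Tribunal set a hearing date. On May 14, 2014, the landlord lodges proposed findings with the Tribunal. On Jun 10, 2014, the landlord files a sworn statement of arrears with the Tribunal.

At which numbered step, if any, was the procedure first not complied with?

Step 1 — counting 10 days from Nov 4, 2013 (when the violation is discovered) gives a deadline of Nov 14, 2013; Nov 10, 2013 is within that limit.
Step 2 — counting 5 days from Nov 26, 2013 (end of the 16-day waiting period, which began when the written notice is served on Nov 10, 2013) gives a deadline of Dec 1, 2013; Nov 29, 2013 is within that limit.
Step 3 — 15 and 39 days from Dec 14, 2013 (end of the 15-day hold period, which began when the cure demand is delivered on Nov 29, 2013) are Dec 29, 2013 and Jan 22, 2014 respectively; Jan 21, 2014 falls inside that range.
Step 4 — 10 and 23 days from Jan 21, 2014 (when the complaint is filed) are Jan 31, 2014 and Feb 13, 2014 respectively; done Feb 1, 2014 — within the window.
Step 5 — counting 62 days from Feb 14, 2014 (end of the 13-day waiting period, which began when the complaint is served on Feb 1, 2014) gives a deadline of Apr 17, 2014; done Apr 19, 2014 — 2 days late.

Step 5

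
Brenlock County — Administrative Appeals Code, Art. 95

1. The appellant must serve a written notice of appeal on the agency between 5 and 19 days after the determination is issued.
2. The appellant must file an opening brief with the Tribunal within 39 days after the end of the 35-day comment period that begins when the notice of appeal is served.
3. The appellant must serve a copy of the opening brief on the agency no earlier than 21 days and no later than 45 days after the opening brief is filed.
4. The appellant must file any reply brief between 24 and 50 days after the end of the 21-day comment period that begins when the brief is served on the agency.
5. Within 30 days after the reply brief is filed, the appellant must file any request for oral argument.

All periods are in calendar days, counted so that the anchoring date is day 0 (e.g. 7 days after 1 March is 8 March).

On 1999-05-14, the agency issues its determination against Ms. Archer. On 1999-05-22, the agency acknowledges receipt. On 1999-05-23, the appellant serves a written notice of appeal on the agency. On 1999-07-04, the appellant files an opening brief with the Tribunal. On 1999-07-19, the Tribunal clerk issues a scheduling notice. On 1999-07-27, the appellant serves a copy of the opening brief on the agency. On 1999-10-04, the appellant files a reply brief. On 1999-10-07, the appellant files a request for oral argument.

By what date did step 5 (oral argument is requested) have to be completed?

1999-11-03

Step 5 runs from 1999-10-04, when the reply brief is filed. 30 days after 1999-10-04 is 1999-11-03.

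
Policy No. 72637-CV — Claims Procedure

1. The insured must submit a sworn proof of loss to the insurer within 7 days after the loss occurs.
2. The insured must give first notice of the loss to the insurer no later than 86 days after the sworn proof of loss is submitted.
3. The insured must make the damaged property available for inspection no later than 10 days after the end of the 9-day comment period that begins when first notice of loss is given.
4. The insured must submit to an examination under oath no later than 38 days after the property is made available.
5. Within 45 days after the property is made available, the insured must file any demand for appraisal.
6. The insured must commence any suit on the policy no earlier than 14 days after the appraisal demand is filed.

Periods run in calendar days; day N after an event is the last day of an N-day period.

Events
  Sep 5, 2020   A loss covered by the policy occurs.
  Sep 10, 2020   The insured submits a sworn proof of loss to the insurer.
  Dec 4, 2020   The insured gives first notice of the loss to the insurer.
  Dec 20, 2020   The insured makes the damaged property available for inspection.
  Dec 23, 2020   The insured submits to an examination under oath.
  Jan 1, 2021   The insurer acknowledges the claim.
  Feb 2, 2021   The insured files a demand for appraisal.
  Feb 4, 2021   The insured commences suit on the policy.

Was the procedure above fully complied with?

Step 1: 7 days after Sep 5, 2020 (when the loss occurs) is Sep 12, 2020; completed Sep 10, 2020, before the deadline.
Step 2: 86 days after Sep 10, 2020 (when the sworn proof of loss is submitted) is Dec 5, 2020; done Dec 4, 2020 — timely.
Step 3: 10 days after Dec 13, 2020 (end of the 9-day comment period, which began when first notice of loss is given on Dec 4, 2020) is Dec 23, 2020; completed Dec 20, 2020, before the deadline.
Step 4: 38 days after Dec 20, 2020 (when the property is made available) is Jan 27, 2021; completed Dec 23, 2020, before the deadline.
Step 5: 45 days after Dec 20, 2020 (when the property is made available) is Feb 3, 2021; completed Feb 2, 2021, before the deadline.
Step 6: the earliest permitted date is 14 days after Feb 2, 2021 (when the appraisal demand is filed), i.e. Feb 16, 2021; done Feb 4, 2021 — 12 days too early.
The procedure was therefore not followed at step 6.

No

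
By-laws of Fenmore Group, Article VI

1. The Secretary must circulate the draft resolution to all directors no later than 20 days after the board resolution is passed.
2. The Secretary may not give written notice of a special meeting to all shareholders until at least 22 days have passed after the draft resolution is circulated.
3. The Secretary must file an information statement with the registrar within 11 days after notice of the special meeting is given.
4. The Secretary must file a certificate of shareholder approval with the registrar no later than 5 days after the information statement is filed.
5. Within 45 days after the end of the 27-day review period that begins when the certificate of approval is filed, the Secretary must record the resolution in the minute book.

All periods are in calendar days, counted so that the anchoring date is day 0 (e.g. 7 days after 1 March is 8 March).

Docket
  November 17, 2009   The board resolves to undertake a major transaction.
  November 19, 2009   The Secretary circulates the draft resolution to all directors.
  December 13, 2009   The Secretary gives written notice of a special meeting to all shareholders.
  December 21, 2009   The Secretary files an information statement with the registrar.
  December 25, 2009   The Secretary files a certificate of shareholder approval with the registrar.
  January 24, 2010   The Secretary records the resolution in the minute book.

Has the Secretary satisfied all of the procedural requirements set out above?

(1) due by November 17, 2009 + 20 days = December 7, 2009; done November 19, 2009 — timely.
(2) permitted from November 19, 2009 + 22 days = December 11, 2009 onward; December 13, 2009 is on or after that date.
(3) due by December 13, 2009 + 11 days = December 24, 2009; done December 21, 2009 — timely.
(4) due by December 21, 2009 + 5 days = December 26, 2009; December 25, 2009 is within that limit.
(5) due by January 21, 2010 + 45 days = March 7, 2010; done January 24, 2010 — timely.

Yes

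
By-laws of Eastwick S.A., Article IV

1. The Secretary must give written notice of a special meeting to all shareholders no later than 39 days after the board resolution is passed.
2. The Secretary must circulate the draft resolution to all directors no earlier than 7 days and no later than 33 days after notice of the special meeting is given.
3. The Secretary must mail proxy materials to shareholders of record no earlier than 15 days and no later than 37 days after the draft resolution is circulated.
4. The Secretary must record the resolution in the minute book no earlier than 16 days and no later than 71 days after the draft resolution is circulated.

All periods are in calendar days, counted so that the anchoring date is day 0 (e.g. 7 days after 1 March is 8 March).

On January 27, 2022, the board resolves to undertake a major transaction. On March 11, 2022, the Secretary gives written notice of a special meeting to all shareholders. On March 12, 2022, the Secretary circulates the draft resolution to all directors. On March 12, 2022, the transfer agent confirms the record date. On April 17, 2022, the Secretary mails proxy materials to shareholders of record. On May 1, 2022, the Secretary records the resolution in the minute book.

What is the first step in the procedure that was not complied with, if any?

Step 1: 39 days after January 27, 2022 (when the board resolution is passed) is March 7, 2022; done March 11, 2022 — 4 days late.

Step 1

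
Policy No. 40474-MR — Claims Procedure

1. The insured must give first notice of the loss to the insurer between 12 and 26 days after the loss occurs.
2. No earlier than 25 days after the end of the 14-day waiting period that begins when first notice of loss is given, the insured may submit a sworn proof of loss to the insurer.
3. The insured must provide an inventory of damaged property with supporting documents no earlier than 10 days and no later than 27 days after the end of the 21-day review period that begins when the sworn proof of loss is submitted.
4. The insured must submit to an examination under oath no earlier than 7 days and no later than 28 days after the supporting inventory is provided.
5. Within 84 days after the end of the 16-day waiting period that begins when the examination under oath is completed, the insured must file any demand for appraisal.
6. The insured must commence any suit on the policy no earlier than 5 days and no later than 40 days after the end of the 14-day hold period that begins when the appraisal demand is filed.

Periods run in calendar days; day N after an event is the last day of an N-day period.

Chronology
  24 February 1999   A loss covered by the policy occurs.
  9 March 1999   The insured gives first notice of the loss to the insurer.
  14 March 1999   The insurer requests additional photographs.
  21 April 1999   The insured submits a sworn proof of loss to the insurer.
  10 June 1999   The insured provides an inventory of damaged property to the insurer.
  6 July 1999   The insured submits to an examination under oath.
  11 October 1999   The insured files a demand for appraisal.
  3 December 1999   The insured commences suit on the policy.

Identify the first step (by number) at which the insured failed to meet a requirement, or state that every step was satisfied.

Step 1: the window is 12–26 days after 24 February 1999 (when the loss occurs), so 8 March 1999 through 22 March 1999; done 9 March 1999 — within the window.
Step 2: the earliest permitted date is 25 days after 23 March 1999 (end of the 14-day waiting period, which began when first notice of loss is given on 9 March 1999), i.e. 17 April 1999; done 21 April 1999, after the minimum wait.
Step 3: the window is 10–27 days after 12 May 1999 (end of the 21-day review period, which began when the sworn proof of loss is submitted on 21 April 1999), so 22 May 1999 through 8 June 1999; done 10 June 1999 — 2 days after the window closed.
No need to go further; step 3 was not satisfied.

Step 3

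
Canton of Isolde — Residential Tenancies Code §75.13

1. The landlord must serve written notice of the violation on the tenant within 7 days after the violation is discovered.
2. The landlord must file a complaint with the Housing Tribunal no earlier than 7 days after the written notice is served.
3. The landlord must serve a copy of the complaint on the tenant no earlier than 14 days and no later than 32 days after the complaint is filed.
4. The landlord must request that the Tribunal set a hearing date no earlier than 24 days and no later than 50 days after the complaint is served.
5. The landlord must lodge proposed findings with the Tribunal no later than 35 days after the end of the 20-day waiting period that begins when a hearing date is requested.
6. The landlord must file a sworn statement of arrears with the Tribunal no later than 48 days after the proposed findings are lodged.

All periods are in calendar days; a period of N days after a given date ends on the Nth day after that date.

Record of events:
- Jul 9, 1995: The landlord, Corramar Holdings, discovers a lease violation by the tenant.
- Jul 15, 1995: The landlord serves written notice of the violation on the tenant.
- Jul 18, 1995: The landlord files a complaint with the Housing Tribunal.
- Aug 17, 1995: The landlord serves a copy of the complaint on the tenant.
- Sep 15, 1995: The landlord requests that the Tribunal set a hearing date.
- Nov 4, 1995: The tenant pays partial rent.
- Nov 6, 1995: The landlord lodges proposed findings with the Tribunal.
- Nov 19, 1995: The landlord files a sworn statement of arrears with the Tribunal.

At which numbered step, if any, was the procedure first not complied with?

Step 2

Step 1 — counting 7 days from Jul 9, 1995 (when the violation is discovered) gives a deadline of Jul 16, 1995; completed Jul 15, 1995, before the deadline.
Step 2 — must wait 7 days from Jul 15, 1995 (when the written notice is served), so not before Jul 22, 1995; Jul 18, 1995 is 4 days before the earliest permitted date.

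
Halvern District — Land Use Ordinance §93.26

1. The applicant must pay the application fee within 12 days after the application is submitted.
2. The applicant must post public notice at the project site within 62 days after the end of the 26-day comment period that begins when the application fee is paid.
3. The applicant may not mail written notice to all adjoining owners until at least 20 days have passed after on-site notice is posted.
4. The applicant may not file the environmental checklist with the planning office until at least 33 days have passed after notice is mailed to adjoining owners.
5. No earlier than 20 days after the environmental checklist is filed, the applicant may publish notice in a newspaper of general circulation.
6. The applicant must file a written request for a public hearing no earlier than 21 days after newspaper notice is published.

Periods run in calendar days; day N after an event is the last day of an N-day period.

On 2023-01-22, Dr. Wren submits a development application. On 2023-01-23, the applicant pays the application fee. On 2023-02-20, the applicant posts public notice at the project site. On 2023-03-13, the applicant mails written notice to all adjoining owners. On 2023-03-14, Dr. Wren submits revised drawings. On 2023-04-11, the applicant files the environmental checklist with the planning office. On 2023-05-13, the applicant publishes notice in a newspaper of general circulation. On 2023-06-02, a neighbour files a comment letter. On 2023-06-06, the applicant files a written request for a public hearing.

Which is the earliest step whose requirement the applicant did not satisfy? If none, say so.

(1) due by 2023-01-22 + 12 days = 2023-02-03; 2023-01-23 is within that limit.
(2) due by 2023-02-18 + 62 days = 2023-04-21; done 2023-02-20 — timely.
(3) permitted from 2023-02-20 + 20 days = 2023-03-12 onward; done 2023-03-13, after the minimum wait.
(4) permitted from 2023-03-13 + 33 days = 2023-04-15 onward; 2023-04-11 is 4 days before the earliest permitted date.

Step 4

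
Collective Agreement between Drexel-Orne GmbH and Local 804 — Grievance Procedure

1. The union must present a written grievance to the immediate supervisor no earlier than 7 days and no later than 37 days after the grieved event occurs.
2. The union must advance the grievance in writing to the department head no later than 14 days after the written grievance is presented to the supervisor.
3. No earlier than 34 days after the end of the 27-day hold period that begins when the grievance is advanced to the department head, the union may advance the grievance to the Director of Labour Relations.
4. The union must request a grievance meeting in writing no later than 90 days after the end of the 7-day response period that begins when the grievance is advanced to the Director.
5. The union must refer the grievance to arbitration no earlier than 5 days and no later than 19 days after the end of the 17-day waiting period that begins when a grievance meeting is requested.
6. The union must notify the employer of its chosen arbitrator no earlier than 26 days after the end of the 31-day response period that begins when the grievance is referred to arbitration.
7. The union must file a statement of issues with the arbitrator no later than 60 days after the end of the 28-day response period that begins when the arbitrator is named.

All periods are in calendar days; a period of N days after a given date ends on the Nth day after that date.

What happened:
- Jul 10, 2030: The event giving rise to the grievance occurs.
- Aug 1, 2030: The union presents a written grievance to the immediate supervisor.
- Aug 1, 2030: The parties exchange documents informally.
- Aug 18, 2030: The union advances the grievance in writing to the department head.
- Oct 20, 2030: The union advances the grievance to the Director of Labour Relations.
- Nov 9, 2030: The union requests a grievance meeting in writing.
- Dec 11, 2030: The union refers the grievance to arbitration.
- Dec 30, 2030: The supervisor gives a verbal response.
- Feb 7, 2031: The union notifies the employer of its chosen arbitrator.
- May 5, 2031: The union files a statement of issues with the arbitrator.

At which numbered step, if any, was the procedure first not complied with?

Step 1: the window is 7–37 days after Jul 10, 2030 (when the grieved event occurs), so Jul 17, 2030 through Aug 16, 2030; done Aug 1, 2030, which is between those dates.
Step 2: 14 days after Aug 1, 2030 (when the written grievance is presented to the supervisor) is Aug 15, 2030; Aug 18, 2030 misses that deadline by 3 days.
The analysis stops there.

Step 2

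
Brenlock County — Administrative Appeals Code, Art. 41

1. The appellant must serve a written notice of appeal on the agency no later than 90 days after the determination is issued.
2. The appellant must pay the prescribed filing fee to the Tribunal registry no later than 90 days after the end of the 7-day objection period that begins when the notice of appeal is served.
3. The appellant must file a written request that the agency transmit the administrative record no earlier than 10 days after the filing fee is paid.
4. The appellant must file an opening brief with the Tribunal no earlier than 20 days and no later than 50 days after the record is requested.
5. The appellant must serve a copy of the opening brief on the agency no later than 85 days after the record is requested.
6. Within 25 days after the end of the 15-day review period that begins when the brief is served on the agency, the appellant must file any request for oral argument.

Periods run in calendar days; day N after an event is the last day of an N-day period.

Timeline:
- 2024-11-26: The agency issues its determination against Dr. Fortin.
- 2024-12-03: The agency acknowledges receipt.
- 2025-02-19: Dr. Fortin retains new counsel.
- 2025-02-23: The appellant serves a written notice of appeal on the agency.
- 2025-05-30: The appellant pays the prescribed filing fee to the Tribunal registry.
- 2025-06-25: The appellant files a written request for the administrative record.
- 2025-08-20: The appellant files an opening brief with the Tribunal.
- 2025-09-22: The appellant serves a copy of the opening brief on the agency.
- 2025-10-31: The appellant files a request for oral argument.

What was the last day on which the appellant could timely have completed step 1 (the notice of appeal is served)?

Step 1 runs from 2024-11-26, when the determination is issued. 90 days after 2024-11-26 is 2025-02-24.

2025-02-24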